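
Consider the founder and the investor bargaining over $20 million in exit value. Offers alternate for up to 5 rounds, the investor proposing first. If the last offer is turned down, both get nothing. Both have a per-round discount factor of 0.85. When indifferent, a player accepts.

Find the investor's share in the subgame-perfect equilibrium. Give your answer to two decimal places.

Round 5 (the investor proposes): the founder will accept anything ≥ 0, so the investor offers 0 and keeps 20.
Round 4 (the founder proposes): the investor can get 20 next round, worth 0.85 × 20 = 17 now. The founder offers 17 and keeps 20 − 17 = 3.
Round 3 (the investor proposes): the founder can get 3 next round, worth 0.85 × 3 = 2.55 now, so the investor offers 2.55, keeping 17.45.
Round 2 (the founder proposes): the investor can get 17.45 next round, worth 0.85 × 17.45 = 14.8325 now, so the founder offers 14.8325, keeping 5.1675.
Round 1 (the investor proposes): the founder can get 5.1675 next round, worth 0.85 × 5.1675 = 4.392375 now, so the investor offers 4.392375, keeping 15.607625.

15.61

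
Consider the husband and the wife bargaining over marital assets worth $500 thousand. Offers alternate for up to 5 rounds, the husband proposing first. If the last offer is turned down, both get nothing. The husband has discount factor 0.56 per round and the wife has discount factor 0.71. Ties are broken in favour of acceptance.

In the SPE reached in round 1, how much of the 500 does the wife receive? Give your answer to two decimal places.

218.31

Round 5 (the husband proposes): rejection yields 0 for the wife; the husband offers 0 and keeps 500.
Round 4 (the wife proposes): the husband can get 500 next round, worth 0.56 × 500 = 280 now; the wife offers that and keeps 220.
Round 3 (the husband proposes): the wife can get 220 next round, worth 0.71 × 220 = 156.2 now, so the husband offers 156.2, keeping 343.8.
Round 2 (the wife proposes): the husband can get 343.8 next round, worth 0.56 × 343.8 = 192.528 now, so the wife offers 192.528, keeping 307.472.
Round 1 (the husband proposes): the wife can get 307.472 next round, worth 0.71 × 307.472 = 218.30512 now, so the husband offers 218.30512, keeping 281.69488.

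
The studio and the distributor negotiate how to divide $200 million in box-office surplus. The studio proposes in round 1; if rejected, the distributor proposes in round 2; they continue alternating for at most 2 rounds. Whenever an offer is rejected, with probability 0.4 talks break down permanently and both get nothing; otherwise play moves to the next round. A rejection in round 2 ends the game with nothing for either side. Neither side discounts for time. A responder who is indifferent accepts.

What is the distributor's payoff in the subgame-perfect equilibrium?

120

Round 2 (the distributor proposes): rejection yields 0 for the studio; the distributor offers 0 and keeps 200.
Round 1 (the studio proposes): rejecting gives the distributor an expected 0.6 × 200 = 120. The studio offers 120 and keeps 200 − 120 = 80.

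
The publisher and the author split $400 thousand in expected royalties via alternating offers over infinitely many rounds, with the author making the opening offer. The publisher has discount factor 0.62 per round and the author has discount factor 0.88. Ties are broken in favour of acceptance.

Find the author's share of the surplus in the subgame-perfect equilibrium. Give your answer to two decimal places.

334.51

In a stationary SPE each proposer offers the other exactly their discounted continuation value.
If the author keeps x when proposing and the publisher keeps y when proposing, then x = 400 − 0.62y and y = 400 − 0.88x.
Solving: x = 400(1 − 0.62) / (1 − 0.88·0.62) = 152 / 0.4544 ≈ 334.5070.
The publisher gets 400 − 334.5070 ≈ 65.4930.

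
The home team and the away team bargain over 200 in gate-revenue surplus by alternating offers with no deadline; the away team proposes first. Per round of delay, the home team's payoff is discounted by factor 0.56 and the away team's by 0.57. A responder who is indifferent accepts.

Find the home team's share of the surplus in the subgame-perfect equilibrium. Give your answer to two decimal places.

70.74

In a stationary SPE each proposer offers the other exactly their discounted continuation value.
If the away team keeps x when proposing and the home team keeps y when proposing, then x = 200 − 0.56y and y = 200 − 0.57x.
Solving: x = 200(1 − 0.56) / (1 − 0.57·0.56) = 88 / 0.6808 ≈ 129.2597.
The home team gets 200 − 129.2597 ≈ 70.7403.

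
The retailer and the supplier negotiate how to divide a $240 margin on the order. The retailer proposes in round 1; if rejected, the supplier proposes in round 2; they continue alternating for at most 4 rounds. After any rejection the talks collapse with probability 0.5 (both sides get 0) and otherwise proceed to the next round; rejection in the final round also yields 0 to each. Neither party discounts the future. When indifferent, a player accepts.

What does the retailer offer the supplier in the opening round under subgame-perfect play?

90

Round 4 (the supplier proposes): rejection yields 0 for the retailer; the supplier offers 0 and keeps 240.
Round 3 (the retailer proposes): rejecting gives the supplier an expected 0.5 × 240 = 120. The retailer offers 120 and keeps 240 − 120 = 120.
Round 2 (the supplier proposes): rejecting gives the retailer an expected 0.5 × 120 = 60. The supplier offers 60 and keeps 240 − 60 = 180.
Round 1 (the retailer proposes): rejecting gives the supplier an expected 0.5 × 180 = 90. The retailer offers 90 and keeps 240 − 90 = 150.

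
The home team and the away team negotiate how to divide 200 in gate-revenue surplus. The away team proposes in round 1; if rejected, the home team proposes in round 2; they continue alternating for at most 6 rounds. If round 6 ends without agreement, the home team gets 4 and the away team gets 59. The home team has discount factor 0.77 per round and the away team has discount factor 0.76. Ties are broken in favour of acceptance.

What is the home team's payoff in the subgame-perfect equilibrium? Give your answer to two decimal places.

95.77

Round 6 (the home team proposes): the away team gets 59 if talks fail, so the home team offers 59 and keeps 141.
Round 5 (the away team proposes): the home team can get 141 next round, worth 0.77 × 141 = 108.57 now, so the away team offers 108.57, keeping 91.43.
Round 4 (the home team proposes): the away team can get 91.43 next round, worth 0.76 × 91.43 = 69.4868 now; the home team offers that and keeps 130.5132.
Round 3 (the away team proposes): the home team can get 130.5132 next round, worth 0.77 × 130.5132 = 100.495164 now. The away team offers 100.495164 and keeps 200 − 100.495164 = 99.504836.
Round 2 (the home team proposes): the away team can get 99.504836 next round, worth 0.76 × 99.504836 = 75.62367536 now; the home team offers that and keeps 124.37632464.
Round 1 (the away team proposes): the home team can get 124.37632464 next round, worth 0.77 × 124.37632464 = 95.7697699728 now; the away team offers that and keeps 104.2302300272.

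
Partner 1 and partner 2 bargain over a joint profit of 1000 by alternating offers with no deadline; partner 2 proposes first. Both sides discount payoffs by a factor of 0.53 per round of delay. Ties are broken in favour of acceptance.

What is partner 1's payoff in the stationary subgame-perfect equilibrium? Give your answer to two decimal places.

346.41

When partner 2 proposes, partner 1 accepts any offer worth at least 0.53 times what partner 1 would get by proposing next round; and vice versa.
This gives x = 1000 − 0.53y and y = 1000 − 0.53x, where x and y are each side's share when it proposes.
Hence (1 − 0.53·0.53)x = 1000(1 − 0.53), i.e. 0.7191·x = 470.
x ≈ 653.5948; partner 1's share is 1000 − x ≈ 346.4052.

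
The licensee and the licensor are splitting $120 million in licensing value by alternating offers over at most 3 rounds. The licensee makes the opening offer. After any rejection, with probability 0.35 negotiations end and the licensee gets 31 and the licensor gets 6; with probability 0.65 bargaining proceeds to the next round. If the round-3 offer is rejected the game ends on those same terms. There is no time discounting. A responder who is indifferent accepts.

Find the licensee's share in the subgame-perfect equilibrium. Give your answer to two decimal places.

By backward induction:
Round 3 (the licensee proposes): the licensor gets 6 if talks fail, so the licensee offers 6 and keeps 114.
Round 2 (the licensor proposes): rejecting gives the licensee an expected 0.65 × 114 + 0.35 × 31 = 84.95; the licensor offers that and keeps 35.05.
Round 1 (the licensee proposes): rejecting gives the licensor an expected 0.65 × 35.05 + 0.35 × 6 = 24.8825; the licensee offers that and keeps 95.1175.

95.12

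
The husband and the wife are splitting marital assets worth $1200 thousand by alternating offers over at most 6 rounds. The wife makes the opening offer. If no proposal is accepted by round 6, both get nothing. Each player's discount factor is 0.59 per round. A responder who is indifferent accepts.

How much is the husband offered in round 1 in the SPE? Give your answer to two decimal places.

477.12

Round 6 (the husband proposes): rejection yields 0 for the wife; the husband offers 0 and keeps 1200.
Round 5 (the wife proposes): the husband can get 1200 next round, worth 0.59 × 1200 = 708 now. The wife offers 708 and keeps 1200 − 708 = 492.
Round 4 (the husband proposes): the wife can get 492 next round, worth 0.59 × 492 = 290.28 now, so the husband offers 290.28, keeping 909.72.
Round 3 (the wife proposes): the husband can get 909.72 next round, worth 0.59 × 909.72 = 536.7348 now; the wife offers that and keeps 663.2652.
Round 2 (the husband proposes): the wife can get 663.2652 next round, worth 0.59 × 663.2652 = 391.326468 now. The husband offers 391.326468 and keeps 1200 − 391.326468 = 808.673532.
Round 1 (the wife proposes): the husband can get 808.673532 next round, worth 0.59 × 808.673532 = 477.11738388 now. The wife offers 477.11738388 and keeps 1200 − 477.11738388 = 722.88261612.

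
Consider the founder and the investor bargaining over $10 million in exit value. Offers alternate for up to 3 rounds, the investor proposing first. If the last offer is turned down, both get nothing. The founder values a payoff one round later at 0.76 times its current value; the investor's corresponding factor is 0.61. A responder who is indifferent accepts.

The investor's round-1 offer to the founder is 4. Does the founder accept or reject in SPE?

Round 3 (the investor proposes): rejection yields 0 for the founder; the investor offers 0 and keeps 10.
Round 2 (the founder proposes): the investor can get 10 next round, worth 0.61 × 10 = 6.1 now, so the founder offers 6.1, keeping 3.9.
So by rejecting in round 1, the founder gets 3.9 next round, worth 0.76 × 3.9 = 2.964 now.
Offer 4 ≥ 2.964, so the founder accepts.

Accept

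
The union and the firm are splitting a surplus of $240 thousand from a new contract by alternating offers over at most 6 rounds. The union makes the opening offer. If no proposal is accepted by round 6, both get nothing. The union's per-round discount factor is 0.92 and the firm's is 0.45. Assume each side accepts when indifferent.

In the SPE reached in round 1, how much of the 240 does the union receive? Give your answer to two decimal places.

Work backward from the last round.
Round 6 (the firm proposes): the union will accept anything ≥ 0, so the firm offers 0 and keeps 240.
Round 5 (the union proposes): the firm can get 240 next round, worth 0.45 × 240 = 108 now. The union offers 108 and keeps 240 − 108 = 132.
Round 4 (the firm proposes): the union can get 132 next round, worth 0.92 × 132 = 121.44 now; the firm offers that and keeps 118.56.
Round 3 (the union proposes): the firm can get 118.56 next round, worth 0.45 × 118.56 = 53.352 now; the union offers that and keeps 186.648.
Round 2 (the firm proposes): the union can get 186.648 next round, worth 0.92 × 186.648 = 171.71616 now. The firm offers 171.71616 and keeps 240 − 171.71616 = 68.28384.
Round 1 (the union proposes): the firm can get 68.28384 next round, worth 0.45 × 68.28384 = 30.727728 now, so the union offers 30.727728, keeping 209.272272.

209.27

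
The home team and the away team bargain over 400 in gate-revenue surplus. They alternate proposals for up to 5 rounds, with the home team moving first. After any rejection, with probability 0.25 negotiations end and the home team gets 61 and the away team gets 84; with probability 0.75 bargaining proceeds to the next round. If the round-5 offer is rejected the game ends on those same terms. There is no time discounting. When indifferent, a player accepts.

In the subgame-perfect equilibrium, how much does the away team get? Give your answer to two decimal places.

158.71

Round 5 (the home team proposes): the away team gets 84 if talks fail, so the home team offers 84 and keeps 316.
Round 4 (the away team proposes): rejecting gives the home team an expected 0.75 × 316 + 0.25 × 61 = 252.25. The away team offers 252.25 and keeps 400 − 252.25 = 147.75.
Round 3 (the home team proposes): rejecting gives the away team an expected 0.75 × 147.75 + 0.25 × 84 = 131.8125. The home team offers 131.8125 and keeps 400 − 131.8125 = 268.1875.
Round 2 (the away team proposes): rejecting gives the home team an expected 0.75 × 268.1875 + 0.25 × 61 = 216.390625, so the away team offers 216.390625, keeping 183.609375.
Round 1 (the home team proposes): rejecting gives the away team an expected 0.75 × 183.609375 + 0.25 × 84 = 158.70703125, so the home team offers 158.70703125, keeping 241.29296875.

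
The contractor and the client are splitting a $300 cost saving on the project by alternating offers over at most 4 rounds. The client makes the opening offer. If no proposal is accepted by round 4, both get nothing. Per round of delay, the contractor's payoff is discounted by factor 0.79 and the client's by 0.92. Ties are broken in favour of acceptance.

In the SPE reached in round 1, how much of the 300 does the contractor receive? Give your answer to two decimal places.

191.21

Round 4 (the contractor proposes): rejection yields 0 for the client; the contractor offers 0 and keeps 300.
Round 3 (the client proposes): the contractor can get 300 next round, worth 0.79 × 300 = 237 now, so the client offers 237, keeping 63.
Round 2 (the contractor proposes): the client can get 63 next round, worth 0.92 × 63 = 57.96 now; the contractor offers that and keeps 242.04.
Round 1 (the client proposes): the contractor can get 242.04 next round, worth 0.79 × 242.04 = 191.2116 now; the client offers that and keeps 108.7884.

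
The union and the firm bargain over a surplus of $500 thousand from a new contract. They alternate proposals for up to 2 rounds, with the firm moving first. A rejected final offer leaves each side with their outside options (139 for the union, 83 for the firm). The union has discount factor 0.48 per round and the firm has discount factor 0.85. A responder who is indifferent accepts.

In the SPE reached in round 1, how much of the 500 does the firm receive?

299.84

Round 2 (the union proposes): the firm gets 83 if talks fail, so the union offers 83 and keeps 417.
Round 1 (the firm proposes): the union can get 417 next round, worth 0.48 × 417 = 200.16 now, so the firm offers 200.16, keeping 299.84.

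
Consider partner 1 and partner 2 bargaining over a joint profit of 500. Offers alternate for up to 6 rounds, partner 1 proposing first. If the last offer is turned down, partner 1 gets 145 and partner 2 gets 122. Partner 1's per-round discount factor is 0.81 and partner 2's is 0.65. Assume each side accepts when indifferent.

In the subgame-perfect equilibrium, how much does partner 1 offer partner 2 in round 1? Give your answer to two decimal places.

Round 6 (partner 2 proposes): partner 1 gets 145 if talks fail, so partner 2 offers 145 and keeps 355.
Round 5 (partner 1 proposes): partner 2 can get 355 next round, worth 0.65 × 355 = 230.75 now; partner 1 offers that and keeps 269.25.
Round 4 (partner 2 proposes): partner 1 can get 269.25 next round, worth 0.81 × 269.25 = 218.0925 now; partner 2 offers that and keeps 281.9075.
Round 3 (partner 1 proposes): partner 2 can get 281.9075 next round, worth 0.65 × 281.9075 = 183.239875 now, so partner 1 offers 183.239875, keeping 316.760125.
Round 2 (partner 2 proposes): partner 1 can get 316.760125 next round, worth 0.81 × 316.760125 = 256.57570125 now; partner 2 offers that and keeps 243.42429875.
Round 1 (partner 1 proposes): partner 2 can get 243.42429875 next round, worth 0.65 × 243.42429875 = 158.2257941875 now; partner 1 offers that and keeps 341.7742058125.

158.23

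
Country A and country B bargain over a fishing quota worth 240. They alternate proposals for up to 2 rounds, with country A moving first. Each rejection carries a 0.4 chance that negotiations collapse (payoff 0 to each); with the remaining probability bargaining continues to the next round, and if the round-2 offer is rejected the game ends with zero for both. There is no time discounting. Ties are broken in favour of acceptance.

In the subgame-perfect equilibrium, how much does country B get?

144

Round 2 (country B proposes): rejection yields 0 for country A; country B offers 0 and keeps 240.
Round 1 (country A proposes): rejecting gives country B an expected 0.6 × 240 = 144; country A offers that and keeps 96.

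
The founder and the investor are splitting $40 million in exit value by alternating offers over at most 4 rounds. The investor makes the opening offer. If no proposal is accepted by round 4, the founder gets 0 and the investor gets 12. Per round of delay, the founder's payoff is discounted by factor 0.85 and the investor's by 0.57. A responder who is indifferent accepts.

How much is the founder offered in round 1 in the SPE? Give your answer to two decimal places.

26.15

Round 4 (the founder proposes): the investor gets 12 if talks fail, so the founder offers 12 and keeps 28.
Round 3 (the investor proposes): the founder can get 28 next round, worth 0.85 × 28 = 23.8 now; the investor offers that and keeps 16.2.
Round 2 (the founder proposes): the investor can get 16.2 next round, worth 0.57 × 16.2 = 9.234 now. The founder offers 9.234 and keeps 40 − 9.234 = 30.766.
Round 1 (the investor proposes): the founder can get 30.766 next round, worth 0.85 × 30.766 = 26.1511 now. The investor offers 26.1511 and keeps 40 − 26.1511 = 13.8489.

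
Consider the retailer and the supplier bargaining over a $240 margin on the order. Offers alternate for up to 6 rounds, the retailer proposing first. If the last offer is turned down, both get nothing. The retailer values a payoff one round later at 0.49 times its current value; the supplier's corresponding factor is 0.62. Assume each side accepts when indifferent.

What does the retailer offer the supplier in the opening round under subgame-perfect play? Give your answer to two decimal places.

By backward induction:
Round 6 (the supplier proposes): the retailer will accept anything ≥ 0, so the supplier offers 0 and keeps 240.
Round 5 (the retailer proposes): the supplier can get 240 next round, worth 0.62 × 240 = 148.8 now, so the retailer offers 148.8, keeping 91.2.
Round 4 (the supplier proposes): the retailer can get 91.2 next round, worth 0.49 × 91.2 = 44.688 now. The supplier offers 44.688 and keeps 240 − 44.688 = 195.312.
Round 3 (the retailer proposes): the supplier can get 195.312 next round, worth 0.62 × 195.312 = 121.09344 now, so the retailer offers 121.09344, keeping 118.90656.
Round 2 (the supplier proposes): the retailer can get 118.90656 next round, worth 0.49 × 118.90656 = 58.2642144 now; the supplier offers that and keeps 181.7357856.
Round 1 (the retailer proposes): the supplier can get 181.7357856 next round, worth 0.62 × 181.7357856 = 112.676187072 now. The retailer offers 112.676187072 and keeps 240 − 112.676187072 = 127.323812928.

112.68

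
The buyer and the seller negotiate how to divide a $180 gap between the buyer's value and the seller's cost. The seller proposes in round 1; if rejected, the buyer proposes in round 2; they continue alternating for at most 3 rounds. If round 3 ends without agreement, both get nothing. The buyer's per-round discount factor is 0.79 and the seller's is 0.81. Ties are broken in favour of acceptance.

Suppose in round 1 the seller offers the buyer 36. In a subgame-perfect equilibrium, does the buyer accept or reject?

Accept

Round 3 (the seller proposes): the buyer will accept anything ≥ 0, so the seller offers 0 and keeps 180.
Round 2 (the buyer proposes): the seller can get 180 next round, worth 0.81 × 180 = 145.8 now. The buyer offers 145.8 and keeps 180 − 145.8 = 34.2.
So by rejecting in round 1, the buyer gets 34.2 next round, worth 0.79 × 34.2 = 27.018 now.
Offer 36 ≥ 27.018, so the buyer accepts.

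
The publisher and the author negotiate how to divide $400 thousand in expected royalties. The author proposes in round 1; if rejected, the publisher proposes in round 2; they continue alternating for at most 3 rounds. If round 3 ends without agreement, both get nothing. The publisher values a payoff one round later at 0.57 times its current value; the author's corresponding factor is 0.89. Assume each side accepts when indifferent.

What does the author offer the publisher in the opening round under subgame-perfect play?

Round 3 (the author proposes): rejection yields 0 for the publisher; the author offers 0 and keeps 400.
Round 2 (the publisher proposes): the author can get 400 next round, worth 0.89 × 400 = 356 now, so the publisher offers 356, keeping 44.
Round 1 (the author proposes): the publisher can get 44 next round, worth 0.57 × 44 = 25.08 now. The author offers 25.08 and keeps 400 − 25.08 = 374.92.

25.08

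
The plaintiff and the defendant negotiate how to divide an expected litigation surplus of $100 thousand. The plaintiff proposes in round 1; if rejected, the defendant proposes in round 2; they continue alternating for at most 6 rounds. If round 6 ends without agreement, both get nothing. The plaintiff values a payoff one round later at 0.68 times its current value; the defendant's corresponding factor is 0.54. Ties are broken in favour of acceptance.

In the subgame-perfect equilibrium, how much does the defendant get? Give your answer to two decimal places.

Round 6 (the defendant proposes): rejection yields 0 for the plaintiff; the defendant offers 0 and keeps 100.
Round 5 (the plaintiff proposes): the defendant can get 100 next round, worth 0.54 × 100 = 54 now, so the plaintiff offers 54, keeping 46.
Round 4 (the defendant proposes): the plaintiff can get 46 next round, worth 0.68 × 46 = 31.28 now; the defendant offers that and keeps 68.72.
Round 3 (the plaintiff proposes): the defendant can get 68.72 next round, worth 0.54 × 68.72 = 37.1088 now. The plaintiff offers 37.1088 and keeps 100 − 37.1088 = 62.8912.
Round 2 (the defendant proposes): the plaintiff can get 62.8912 next round, worth 0.68 × 62.8912 = 42.766016 now, so the defendant offers 42.766016, keeping 57.233984.
Round 1 (the plaintiff proposes): the defendant can get 57.233984 next round, worth 0.54 × 57.233984 = 30.90635136 now, so the plaintiff offers 30.90635136, keeping 69.09364864.

30.91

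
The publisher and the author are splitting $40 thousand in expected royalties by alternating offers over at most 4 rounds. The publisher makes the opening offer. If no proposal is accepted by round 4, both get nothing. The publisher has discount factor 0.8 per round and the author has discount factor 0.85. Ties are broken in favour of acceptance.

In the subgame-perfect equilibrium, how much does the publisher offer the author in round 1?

Solve by backward induction from round 4.
Round 4 (the author proposes): rejection yields 0 for the publisher; the author offers 0 and keeps 40.
Round 3 (the publisher proposes): the author can get 40 next round, worth 0.85 × 40 = 34 now. The publisher offers 34 and keeps 40 − 34 = 6.
Round 2 (the author proposes): the publisher can get 6 next round, worth 0.8 × 6 = 4.8 now. The author offers 4.8 and keeps 40 − 4.8 = 35.2.
Round 1 (the publisher proposes): the author can get 35.2 next round, worth 0.85 × 35.2 = 29.92 now. The publisher offers 29.92 and keeps 40 − 29.92 = 10.08.

29.92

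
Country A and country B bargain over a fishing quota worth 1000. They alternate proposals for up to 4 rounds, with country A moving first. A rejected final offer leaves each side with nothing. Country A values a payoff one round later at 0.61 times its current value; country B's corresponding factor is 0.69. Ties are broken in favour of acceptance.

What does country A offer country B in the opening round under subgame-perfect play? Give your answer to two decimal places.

559.52

Round 4 (country B proposes): rejection yields 0 for country A; country B offers 0 and keeps 1000.
Round 3 (country A proposes): country B can get 1000 next round, worth 0.69 × 1000 = 690 now. Country A offers 690 and keeps 1000 − 690 = 310.
Round 2 (country B proposes): country A can get 310 next round, worth 0.61 × 310 = 189.1 now. Country B offers 189.1 and keeps 1000 − 189.1 = 810.9.
Round 1 (country A proposes): country B can get 810.9 next round, worth 0.69 × 810.9 = 559.521 now, so country A offers 559.521, keeping 440.479.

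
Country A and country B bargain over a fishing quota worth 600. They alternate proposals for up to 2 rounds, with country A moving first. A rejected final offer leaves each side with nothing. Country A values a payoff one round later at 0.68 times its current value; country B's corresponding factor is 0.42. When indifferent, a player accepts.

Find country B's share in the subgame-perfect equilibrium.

252

Round 2 (country B proposes): country A will accept anything ≥ 0, so country B offers 0 and keeps 600.
Round 1 (country A proposes): country B can get 600 next round, worth 0.42 × 600 = 252 now. Country A offers 252 and keeps 600 − 252 = 348.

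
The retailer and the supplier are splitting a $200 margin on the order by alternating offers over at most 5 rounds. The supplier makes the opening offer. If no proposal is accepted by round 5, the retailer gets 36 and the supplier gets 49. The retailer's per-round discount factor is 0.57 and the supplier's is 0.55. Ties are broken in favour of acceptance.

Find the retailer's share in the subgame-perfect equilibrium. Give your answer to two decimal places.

Round 5 (the supplier proposes): the retailer gets 36 if talks fail, so the supplier offers 36 and keeps 164.
Round 4 (the retailer proposes): the supplier can get 164 next round, worth 0.55 × 164 = 90.2 now, so the retailer offers 90.2, keeping 109.8.
Round 3 (the supplier proposes): the retailer can get 109.8 next round, worth 0.57 × 109.8 = 62.586 now; the supplier offers that and keeps 137.414.
Round 2 (the retailer proposes): the supplier can get 137.414 next round, worth 0.55 × 137.414 = 75.5777 now; the retailer offers that and keeps 124.4223.
Round 1 (the supplier proposes): the retailer can get 124.4223 next round, worth 0.57 × 124.4223 = 70.920711 now, so the supplier offers 70.920711, keeping 129.079289.

70.92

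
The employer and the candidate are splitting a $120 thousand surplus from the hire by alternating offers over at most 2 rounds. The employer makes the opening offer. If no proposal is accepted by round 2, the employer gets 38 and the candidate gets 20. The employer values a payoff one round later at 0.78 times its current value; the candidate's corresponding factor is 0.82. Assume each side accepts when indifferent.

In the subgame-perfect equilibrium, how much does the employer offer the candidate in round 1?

Round 2 (the candidate proposes): the employer gets 38 if talks fail, so the candidate offers 38 and keeps 82.
Round 1 (the employer proposes): the candidate can get 82 next round, worth 0.82 × 82 = 67.24 now, so the employer offers 67.24, keeping 52.76.

67.24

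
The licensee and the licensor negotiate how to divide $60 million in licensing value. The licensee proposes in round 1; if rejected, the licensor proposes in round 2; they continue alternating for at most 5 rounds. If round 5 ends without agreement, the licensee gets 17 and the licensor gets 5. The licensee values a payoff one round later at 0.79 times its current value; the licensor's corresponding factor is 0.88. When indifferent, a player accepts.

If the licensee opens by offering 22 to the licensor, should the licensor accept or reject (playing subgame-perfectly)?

Round 5 (the licensee proposes): the licensor gets 5 if talks fail, so the licensee offers 5 and keeps 55.
Round 4 (the licensor proposes): the licensee can get 55 next round, worth 0.79 × 55 = 43.45 now, so the licensor offers 43.45, keeping 16.55.
Round 3 (the licensee proposes): the licensor can get 16.55 next round, worth 0.88 × 16.55 = 14.564 now. The licensee offers 14.564 and keeps 60 − 14.564 = 45.436.
Round 2 (the licensor proposes): the licensee can get 45.436 next round, worth 0.79 × 45.436 = 35.89444 now; the licensor offers that and keeps 24.10556.
So by rejecting in round 1, the licensor gets 24.10556 next round, worth 0.88 × 24.10556 = 21.2128928 now.
Offer 22 ≥ 21.2128928, so the licensor accepts.

Accept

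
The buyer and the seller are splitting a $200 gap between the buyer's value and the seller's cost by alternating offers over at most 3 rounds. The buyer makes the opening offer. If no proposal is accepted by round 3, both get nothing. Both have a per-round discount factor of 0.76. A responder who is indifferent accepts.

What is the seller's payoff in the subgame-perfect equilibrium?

Round 3 (the buyer proposes): the seller will accept anything ≥ 0, so the buyer offers 0 and keeps 200.
Round 2 (the seller proposes): the buyer can get 200 next round, worth 0.76 × 200 = 152 now, so the seller offers 152, keeping 48.
Round 1 (the buyer proposes): the seller can get 48 next round, worth 0.76 × 48 = 36.48 now; the buyer offers that and keeps 163.52.

36.48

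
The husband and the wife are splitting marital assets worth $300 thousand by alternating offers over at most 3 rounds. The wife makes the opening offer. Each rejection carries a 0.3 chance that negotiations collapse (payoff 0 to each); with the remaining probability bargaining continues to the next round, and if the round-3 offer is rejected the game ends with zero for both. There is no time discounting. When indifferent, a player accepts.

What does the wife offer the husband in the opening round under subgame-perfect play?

Round 3 (the wife proposes): rejection yields 0 for the husband; the wife offers 0 and keeps 300.
Round 2 (the husband proposes): rejecting gives the wife an expected 0.7 × 300 = 210; the husband offers that and keeps 90.
Round 1 (the wife proposes): rejecting gives the husband an expected 0.7 × 90 = 63. The wife offers 63 and keeps 300 − 63 = 237.

63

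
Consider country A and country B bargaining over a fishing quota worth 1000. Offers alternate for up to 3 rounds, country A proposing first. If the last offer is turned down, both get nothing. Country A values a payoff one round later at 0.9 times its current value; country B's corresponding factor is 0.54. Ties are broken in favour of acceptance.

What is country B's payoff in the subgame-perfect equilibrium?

Round 3 (country A proposes): rejection yields 0 for country B; country A offers 0 and keeps 1000.
Round 2 (country B proposes): country A can get 1000 next round, worth 0.9 × 1000 = 900 now. Country B offers 900 and keeps 1000 − 900 = 100.
Round 1 (country A proposes): country B can get 100 next round, worth 0.54 × 100 = 54 now, so country A offers 54, keeping 946.

54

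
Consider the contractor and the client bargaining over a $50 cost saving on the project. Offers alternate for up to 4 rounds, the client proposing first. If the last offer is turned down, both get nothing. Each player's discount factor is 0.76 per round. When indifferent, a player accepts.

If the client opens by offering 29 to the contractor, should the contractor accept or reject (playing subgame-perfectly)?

Reject

Round 4 (the contractor proposes): the client will accept anything ≥ 0, so the contractor offers 0 and keeps 50.
Round 3 (the client proposes): the contractor can get 50 next round, worth 0.76 × 50 = 38 now. The client offers 38 and keeps 50 − 38 = 12.
Round 2 (the contractor proposes): the client can get 12 next round, worth 0.76 × 12 = 9.12 now; the contractor offers that and keeps 40.88.
So by rejecting in round 1, the contractor gets 40.88 next round, worth 0.76 × 40.88 = 31.0688 now.
Offer 29 < 31.0688, so the contractor rejects.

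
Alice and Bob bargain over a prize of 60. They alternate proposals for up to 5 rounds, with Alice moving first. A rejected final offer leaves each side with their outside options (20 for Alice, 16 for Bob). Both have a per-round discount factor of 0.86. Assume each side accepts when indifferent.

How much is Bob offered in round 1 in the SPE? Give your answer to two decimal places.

21.32

Work backward from the last round.
Round 5 (Alice proposes): Bob gets 16 if talks fail, so Alice offers 16 and keeps 44.
Round 4 (Bob proposes): Alice can get 44 next round, worth 0.86 × 44 = 37.84 now, so Bob offers 37.84, keeping 22.16.
Round 3 (Alice proposes): Bob can get 22.16 next round, worth 0.86 × 22.16 = 19.0576 now; Alice offers that and keeps 40.9424.
Round 2 (Bob proposes): Alice can get 40.9424 next round, worth 0.86 × 40.9424 = 35.210464 now. Bob offers 35.210464 and keeps 60 − 35.210464 = 24.789536.
Round 1 (Alice proposes): Bob can get 24.789536 next round, worth 0.86 × 24.789536 = 21.31900096 now; Alice offers that and keeps 38.68099904.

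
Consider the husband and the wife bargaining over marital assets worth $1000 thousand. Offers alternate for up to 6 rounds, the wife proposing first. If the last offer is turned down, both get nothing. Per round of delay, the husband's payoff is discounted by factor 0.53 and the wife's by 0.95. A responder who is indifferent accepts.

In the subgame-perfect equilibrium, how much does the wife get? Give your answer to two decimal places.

Round 6 (the husband proposes): the wife will accept anything ≥ 0, so the husband offers 0 and keeps 1000.
Round 5 (the wife proposes): the husband can get 1000 next round, worth 0.53 × 1000 = 530 now; the wife offers that and keeps 470.
Round 4 (the husband proposes): the wife can get 470 next round, worth 0.95 × 470 = 446.5 now; the husband offers that and keeps 553.5.
Round 3 (the wife proposes): the husband can get 553.5 next round, worth 0.53 × 553.5 = 293.355 now; the wife offers that and keeps 706.645.
Round 2 (the husband proposes): the wife can get 706.645 next round, worth 0.95 × 706.645 = 671.31275 now; the husband offers that and keeps 328.68725.
Round 1 (the wife proposes): the husband can get 328.68725 next round, worth 0.53 × 328.68725 = 174.2042425 now; the wife offers that and keeps 825.7957575.

825.80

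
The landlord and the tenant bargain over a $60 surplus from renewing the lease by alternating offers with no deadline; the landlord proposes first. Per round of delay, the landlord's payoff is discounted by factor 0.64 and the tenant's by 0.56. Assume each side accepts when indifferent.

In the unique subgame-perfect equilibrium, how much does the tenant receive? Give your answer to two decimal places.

18.85

When the landlord proposes, the tenant accepts any offer worth at least 0.56 times what the tenant would get by proposing next round; and vice versa.
This gives x = 60 − 0.56y and y = 60 − 0.64x, where x and y are each side's share when it proposes.
Hence (1 − 0.56·0.64)x = 60(1 − 0.56), i.e. 0.6416·x = 26.4.
x ≈ 41.1471; the tenant's share is 60 − x ≈ 18.8529.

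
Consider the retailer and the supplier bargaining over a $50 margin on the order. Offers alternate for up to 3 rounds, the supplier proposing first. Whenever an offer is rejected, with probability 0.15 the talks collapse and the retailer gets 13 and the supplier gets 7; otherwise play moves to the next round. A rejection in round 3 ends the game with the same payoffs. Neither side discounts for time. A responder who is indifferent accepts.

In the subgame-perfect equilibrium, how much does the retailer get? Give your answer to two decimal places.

16.83

Round 3 (the supplier proposes): the retailer gets 13 if talks fail, so the supplier offers 13 and keeps 37.
Round 2 (the retailer proposes): rejecting gives the supplier an expected 0.85 × 37 + 0.15 × 7 = 32.5; the retailer offers that and keeps 17.5.
Round 1 (the supplier proposes): rejecting gives the retailer an expected 0.85 × 17.5 + 0.15 × 13 = 16.825; the supplier offers that and keeps 33.175.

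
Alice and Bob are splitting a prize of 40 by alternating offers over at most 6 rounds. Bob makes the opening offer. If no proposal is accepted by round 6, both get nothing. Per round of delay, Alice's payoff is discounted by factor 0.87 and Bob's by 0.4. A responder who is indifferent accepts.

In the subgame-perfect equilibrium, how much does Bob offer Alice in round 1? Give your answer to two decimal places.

32.36

Round 6 (Alice proposes): rejection yields 0 for Bob; Alice offers 0 and keeps 40.
Round 5 (Bob proposes): Alice can get 40 next round, worth 0.87 × 40 = 34.8 now. Bob offers 34.8 and keeps 40 − 34.8 = 5.2.
Round 4 (Alice proposes): Bob can get 5.2 next round, worth 0.4 × 5.2 = 2.08 now; Alice offers that and keeps 37.92.
Round 3 (Bob proposes): Alice can get 37.92 next round, worth 0.87 × 37.92 = 32.9904 now. Bob offers 32.9904 and keeps 40 − 32.9904 = 7.0096.
Round 2 (Alice proposes): Bob can get 7.0096 next round, worth 0.4 × 7.0096 = 2.80384 now, so Alice offers 2.80384, keeping 37.19616.
Round 1 (Bob proposes): Alice can get 37.19616 next round, worth 0.87 × 37.19616 = 32.3606592 now, so Bob offers 32.3606592, keeping 7.6393408.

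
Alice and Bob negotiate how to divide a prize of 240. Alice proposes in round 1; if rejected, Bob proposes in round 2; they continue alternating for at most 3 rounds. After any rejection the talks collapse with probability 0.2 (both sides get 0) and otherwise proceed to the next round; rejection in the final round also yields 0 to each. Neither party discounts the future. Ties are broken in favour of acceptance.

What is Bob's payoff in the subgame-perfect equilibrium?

38.4

By backward induction:
Round 3 (Alice proposes): rejection yields 0 for Bob; Alice offers 0 and keeps 240.
Round 2 (Bob proposes): rejecting gives Alice an expected 0.8 × 240 = 192, so Bob offers 192, keeping 48.
Round 1 (Alice proposes): rejecting gives Bob an expected 0.8 × 48 = 38.4, so Alice offers 38.4, keeping 201.6.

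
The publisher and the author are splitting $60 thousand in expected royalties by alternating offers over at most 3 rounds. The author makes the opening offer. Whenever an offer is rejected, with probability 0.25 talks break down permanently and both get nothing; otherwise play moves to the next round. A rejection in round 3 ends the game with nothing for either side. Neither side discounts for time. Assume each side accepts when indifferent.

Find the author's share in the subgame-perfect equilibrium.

48.75

By backward induction:
Round 3 (the author proposes): the publisher will accept anything ≥ 0, so the author offers 0 and keeps 60.
Round 2 (the publisher proposes): rejecting gives the author an expected 0.75 × 60 = 45, so the publisher offers 45, keeping 15.
Round 1 (the author proposes): rejecting gives the publisher an expected 0.75 × 15 = 11.25. The author offers 11.25 and keeps 60 − 11.25 = 48.75.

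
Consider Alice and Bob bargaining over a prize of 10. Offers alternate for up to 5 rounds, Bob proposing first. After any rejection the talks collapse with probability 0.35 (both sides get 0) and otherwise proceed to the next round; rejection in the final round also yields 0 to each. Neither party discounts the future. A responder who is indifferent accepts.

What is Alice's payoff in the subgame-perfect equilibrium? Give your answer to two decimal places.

3.24

By backward induction:
Round 5 (Bob proposes): rejection yields 0 for Alice; Bob offers 0 and keeps 10.
Round 4 (Alice proposes): rejecting gives Bob an expected 0.65 × 10 = 6.5; Alice offers that and keeps 3.5.
Round 3 (Bob proposes): rejecting gives Alice an expected 0.65 × 3.5 = 2.275. Bob offers 2.275 and keeps 10 − 2.275 = 7.725.
Round 2 (Alice proposes): rejecting gives Bob an expected 0.65 × 7.725 = 5.02125, so Alice offers 5.02125, keeping 4.97875.
Round 1 (Bob proposes): rejecting gives Alice an expected 0.65 × 4.97875 = 3.2361875; Bob offers that and keeps 6.7638125.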